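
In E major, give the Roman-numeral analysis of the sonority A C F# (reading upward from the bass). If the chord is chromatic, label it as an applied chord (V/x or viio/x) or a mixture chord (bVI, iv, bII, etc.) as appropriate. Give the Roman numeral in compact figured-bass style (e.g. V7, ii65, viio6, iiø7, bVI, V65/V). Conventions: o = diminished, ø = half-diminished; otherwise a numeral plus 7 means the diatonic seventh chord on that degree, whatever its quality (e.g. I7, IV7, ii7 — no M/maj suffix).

iio6

The pitches F#-A-C form a diminished triad rooted on F#.
F# is the second degree of E major. This is the diminished supertonic triad, borrowed from the parallel minor.
With A in the bass the chord is in first inversion, so the figured bass is 6.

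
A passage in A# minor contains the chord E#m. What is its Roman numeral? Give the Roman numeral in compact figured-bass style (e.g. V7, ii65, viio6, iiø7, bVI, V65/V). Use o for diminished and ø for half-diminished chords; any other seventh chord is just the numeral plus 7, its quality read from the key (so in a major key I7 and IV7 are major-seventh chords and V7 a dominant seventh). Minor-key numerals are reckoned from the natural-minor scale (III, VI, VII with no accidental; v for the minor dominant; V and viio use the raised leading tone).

v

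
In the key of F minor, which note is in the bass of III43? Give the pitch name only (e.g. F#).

Eb

III in F minor has root Ab; the chord is Ab-C-Eb-G.
The figure 43 means second inversion — the fifth is in the bass.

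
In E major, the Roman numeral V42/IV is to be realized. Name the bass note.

D

The applied chord V42/IV is rooted on E: E-G#-B-D.
The figure 42 means third inversion — the seventh is in the bass.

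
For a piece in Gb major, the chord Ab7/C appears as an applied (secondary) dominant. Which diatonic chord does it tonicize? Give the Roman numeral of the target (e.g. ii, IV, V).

The chord is a dominant seventh chord on Ab.
A dominant resolves down a perfect fifth: Ab → Db. In Gb major, Db is scale degree 5, i.e. V.

V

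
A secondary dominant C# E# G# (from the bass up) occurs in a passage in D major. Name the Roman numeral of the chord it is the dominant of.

iii

The chord is a major triad on C#.
A dominant resolves down a perfect fifth: C# → F#. In D major, F# is scale degree 3, i.e. iii.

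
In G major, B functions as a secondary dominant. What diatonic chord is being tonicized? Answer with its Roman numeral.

The chord is a major triad on B.
A dominant resolves down a perfect fifth: B → E. In G major, E is scale degree 6, i.e. vi.

vi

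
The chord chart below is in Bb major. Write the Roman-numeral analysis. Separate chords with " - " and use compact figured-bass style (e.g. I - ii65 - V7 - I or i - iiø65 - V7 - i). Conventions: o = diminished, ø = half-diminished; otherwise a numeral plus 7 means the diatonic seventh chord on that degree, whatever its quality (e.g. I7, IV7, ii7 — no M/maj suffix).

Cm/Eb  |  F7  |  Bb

ii6 - V7 - I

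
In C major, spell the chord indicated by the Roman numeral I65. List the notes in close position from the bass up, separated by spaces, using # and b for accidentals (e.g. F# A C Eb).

E G B C

In C major, the tonic is C, and the diatonic chord built there is a major seventh chord.
Stacking thirds from C gives C-E-G-B.
The figured bass 65 indicates first inversion, placing the third (E) in the bass: E-G-B-C.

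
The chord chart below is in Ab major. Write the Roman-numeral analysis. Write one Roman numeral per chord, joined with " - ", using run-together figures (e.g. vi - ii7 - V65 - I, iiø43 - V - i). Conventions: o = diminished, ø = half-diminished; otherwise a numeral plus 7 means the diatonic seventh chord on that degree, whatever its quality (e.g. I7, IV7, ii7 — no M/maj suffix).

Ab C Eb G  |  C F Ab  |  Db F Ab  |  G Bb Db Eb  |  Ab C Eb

Ab-C-Eb-G: root Ab is the tonic; major seventh chord there is I7.
C-F-Ab has root F, degree 6 in Ab major, so vi64.
Db-F-Ab has root Db, degree 4 in Ab major, so IV.
G-Bb-Db-Eb has root Eb, degree 5 in Ab major, so V65.
Ab-C-Eb has root Ab, degree 1 in Ab major, so I.

I7 - vi64 - IV - V65 - I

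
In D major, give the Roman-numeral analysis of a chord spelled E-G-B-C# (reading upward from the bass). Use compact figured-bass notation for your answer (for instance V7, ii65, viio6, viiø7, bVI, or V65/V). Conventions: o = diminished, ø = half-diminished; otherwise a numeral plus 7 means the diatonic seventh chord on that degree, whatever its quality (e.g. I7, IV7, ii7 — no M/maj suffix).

viiø65

Stacked in thirds the chord is C#-E-G-B: a half-diminished seventh chord on C#.
C# is scale degree 7 in D major, and a half-diminished seventh chord on that degree is written viiø7.
With E in the bass the chord is in first inversion, so the figured bass is 65.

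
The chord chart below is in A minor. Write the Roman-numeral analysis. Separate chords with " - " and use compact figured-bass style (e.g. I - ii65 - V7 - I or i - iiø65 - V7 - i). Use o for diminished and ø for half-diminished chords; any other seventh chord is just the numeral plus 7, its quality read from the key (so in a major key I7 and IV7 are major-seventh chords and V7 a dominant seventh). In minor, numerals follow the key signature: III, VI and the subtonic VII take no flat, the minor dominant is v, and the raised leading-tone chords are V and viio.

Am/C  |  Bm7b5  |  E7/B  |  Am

i6 - iiø7 - V43 - i

Am/C: root A is the tonic; minor triad there is i6.
Bm7b5 has root B, degree 2 in A minor, so iiø7.
E7/B has root E, degree 5 in A minor, so V43.
Am: root A is the tonic; minor triad there is i.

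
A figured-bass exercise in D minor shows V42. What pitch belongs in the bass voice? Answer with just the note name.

V in D minor has root A; the chord is A-C#-E-G.
The figure 42 means third inversion — the seventh is in the bass.

G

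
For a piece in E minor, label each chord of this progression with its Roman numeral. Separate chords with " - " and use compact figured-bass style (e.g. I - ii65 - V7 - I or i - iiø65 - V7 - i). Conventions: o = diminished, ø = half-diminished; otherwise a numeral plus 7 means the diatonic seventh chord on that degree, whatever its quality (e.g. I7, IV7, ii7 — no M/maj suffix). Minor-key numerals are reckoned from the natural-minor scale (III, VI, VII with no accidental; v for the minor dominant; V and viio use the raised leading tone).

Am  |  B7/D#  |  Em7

Am has root A, degree 4 in E minor, so iv.
B7/D# has root B, degree 5 in E minor, so V65.
Em7 has root E, degree 1 in E minor, so i7.

iv - V65 - i7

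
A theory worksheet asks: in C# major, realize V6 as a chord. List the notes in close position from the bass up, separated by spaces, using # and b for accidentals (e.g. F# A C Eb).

In C# major, the fifth degree is G#, and the diatonic chord built there is a major triad.
That chord is spelled G#-B#-D#.
With the 6 figure the chord is in first inversion; from the bass B# upward in close position it reads B#-D#-G#.

B# D# G#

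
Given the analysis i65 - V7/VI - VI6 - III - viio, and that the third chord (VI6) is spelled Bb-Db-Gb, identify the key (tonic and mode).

The anchor chord is a major triad on Gb, labeled VI6.
VI6 on Gb implies Gb is the submediant; that puts the tonic at Bb, and the uppercase numeral fits minor mode.

Bb minor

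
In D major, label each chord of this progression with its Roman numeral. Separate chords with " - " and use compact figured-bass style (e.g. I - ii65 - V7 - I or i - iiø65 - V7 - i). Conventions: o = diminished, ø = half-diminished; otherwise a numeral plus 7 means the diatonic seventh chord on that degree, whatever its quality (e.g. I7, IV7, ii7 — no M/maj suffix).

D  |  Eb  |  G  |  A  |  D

D: major triad on D = scale degree 1 → I.
Eb is non-diatonic — a major triad on the lowered supertonic (Eb): the Neapolitan chord, bII.
G: root G is the subdominant; major triad there is IV.
A: root A is the dominant; major triad there is V.
D: major triad on D = scale degree 1 → I.

I - bII - IV - V - I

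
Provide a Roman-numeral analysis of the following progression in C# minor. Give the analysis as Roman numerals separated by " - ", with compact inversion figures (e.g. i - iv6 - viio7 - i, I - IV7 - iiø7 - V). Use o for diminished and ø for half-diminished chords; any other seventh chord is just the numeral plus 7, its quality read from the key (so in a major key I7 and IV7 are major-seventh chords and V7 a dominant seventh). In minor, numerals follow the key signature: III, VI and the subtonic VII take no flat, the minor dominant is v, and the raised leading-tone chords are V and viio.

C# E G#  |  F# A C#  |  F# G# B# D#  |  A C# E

C#-E-G#: minor triad on C# = scale degree 1 → i.
F#-A-C#: minor triad on F# = scale degree 4 → iv.
F#-G#-B#-D# has root G#, degree 5 in C# minor, so V42.
A-C#-E: major triad on A = scale degree 6 → VI.

i - iv - V42 - VI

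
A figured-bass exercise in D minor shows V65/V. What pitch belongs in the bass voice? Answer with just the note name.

G#

The applied chord V65/V is rooted on E: E-G#-B-D.
The figure 65 means first inversion — the third is in the bass.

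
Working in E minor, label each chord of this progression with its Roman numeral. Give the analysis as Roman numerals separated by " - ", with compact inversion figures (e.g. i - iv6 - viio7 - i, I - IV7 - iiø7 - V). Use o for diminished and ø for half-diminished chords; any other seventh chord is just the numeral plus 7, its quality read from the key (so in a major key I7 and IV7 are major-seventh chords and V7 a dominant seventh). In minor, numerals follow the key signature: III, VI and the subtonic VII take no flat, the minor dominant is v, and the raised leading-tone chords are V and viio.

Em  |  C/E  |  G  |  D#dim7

i - VI6 - III - viio7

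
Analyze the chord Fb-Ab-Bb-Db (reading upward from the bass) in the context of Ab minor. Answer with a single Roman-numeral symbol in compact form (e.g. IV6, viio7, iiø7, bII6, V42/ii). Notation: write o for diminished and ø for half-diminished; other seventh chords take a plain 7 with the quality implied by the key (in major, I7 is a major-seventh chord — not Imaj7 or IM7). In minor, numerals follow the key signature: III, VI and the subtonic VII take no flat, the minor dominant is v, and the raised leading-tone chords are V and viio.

iiø43

Stacked in thirds the chord is Bb-Db-Fb-Ab: a half-diminished seventh chord on Bb.
Bb is scale degree 2 in Ab minor, and a half-diminished seventh chord on that degree is written iiø7.
With Fb in the bass the chord is in second inversion, so the figured bass is 43.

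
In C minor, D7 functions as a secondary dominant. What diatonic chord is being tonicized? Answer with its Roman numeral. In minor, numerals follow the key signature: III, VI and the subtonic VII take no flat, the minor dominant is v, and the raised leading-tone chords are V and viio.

The chord is a dominant seventh chord on D.
A dominant resolves down a perfect fifth: D → G. In C minor, G is scale degree 5, i.e. V.

V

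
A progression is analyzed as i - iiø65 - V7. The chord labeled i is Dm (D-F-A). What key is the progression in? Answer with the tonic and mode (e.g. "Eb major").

The chord Dm is a minor triad rooted on D; its label is i.
If D is scale degree 1 and the mode makes that degree carry a minor triad, the tonic is D and the mode is minor.

D minor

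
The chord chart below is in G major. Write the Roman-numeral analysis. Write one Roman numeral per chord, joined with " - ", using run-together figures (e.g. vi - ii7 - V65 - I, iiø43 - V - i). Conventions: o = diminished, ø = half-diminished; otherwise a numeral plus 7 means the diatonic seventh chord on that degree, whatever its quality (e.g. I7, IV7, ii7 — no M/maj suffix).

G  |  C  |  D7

I - IV - V7

G: root G is the tonic; major triad there is I.
C: major triad on C = scale degree 4 → IV.
D7: root D is the dominant; dominant seventh chord there is V7.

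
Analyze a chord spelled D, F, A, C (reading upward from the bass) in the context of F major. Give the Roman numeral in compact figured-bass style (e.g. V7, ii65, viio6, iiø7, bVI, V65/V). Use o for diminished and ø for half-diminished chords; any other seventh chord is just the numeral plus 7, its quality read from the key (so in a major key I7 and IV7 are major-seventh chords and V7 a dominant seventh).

vi7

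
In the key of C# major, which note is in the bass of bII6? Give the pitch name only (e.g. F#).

F#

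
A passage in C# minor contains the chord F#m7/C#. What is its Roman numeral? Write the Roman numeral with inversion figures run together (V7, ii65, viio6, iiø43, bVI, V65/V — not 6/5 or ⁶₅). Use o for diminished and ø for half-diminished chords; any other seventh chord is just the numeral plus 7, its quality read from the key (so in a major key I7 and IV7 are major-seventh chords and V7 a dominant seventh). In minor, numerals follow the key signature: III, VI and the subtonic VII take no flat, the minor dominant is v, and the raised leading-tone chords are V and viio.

Stacked in thirds the chord is F#-A-C#-E: a minor seventh chord on F#.
F# is scale degree 4 in C# minor, and a minor seventh chord on that degree is written iv7.
With C# in the bass the chord is in second inversion, so the figured bass is 43.

iv43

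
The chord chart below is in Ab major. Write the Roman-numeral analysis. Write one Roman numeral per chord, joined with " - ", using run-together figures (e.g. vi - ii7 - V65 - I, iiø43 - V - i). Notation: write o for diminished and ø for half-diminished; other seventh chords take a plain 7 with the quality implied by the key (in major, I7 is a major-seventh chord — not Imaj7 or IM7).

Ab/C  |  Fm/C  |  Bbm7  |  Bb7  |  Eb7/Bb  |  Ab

Ab/C: major triad on Ab = scale degree 1 → I6.
Fm/C has root F, degree 6 in Ab major, so vi64.
Bbm7 has root Bb, degree 2 in Ab major, so ii7.
Bb7 is the secondary dominant of V (dominant seventh chord on Bb): V7/V.
Eb7/Bb: dominant seventh chord on Eb = scale degree 5 → V43.
Ab: root Ab is the tonic; major triad there is I.

I6 - vi64 - ii7 - V7/V - V43 - I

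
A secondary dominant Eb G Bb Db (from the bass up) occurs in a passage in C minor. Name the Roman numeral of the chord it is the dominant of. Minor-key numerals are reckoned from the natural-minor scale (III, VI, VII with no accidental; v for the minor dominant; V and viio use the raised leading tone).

VI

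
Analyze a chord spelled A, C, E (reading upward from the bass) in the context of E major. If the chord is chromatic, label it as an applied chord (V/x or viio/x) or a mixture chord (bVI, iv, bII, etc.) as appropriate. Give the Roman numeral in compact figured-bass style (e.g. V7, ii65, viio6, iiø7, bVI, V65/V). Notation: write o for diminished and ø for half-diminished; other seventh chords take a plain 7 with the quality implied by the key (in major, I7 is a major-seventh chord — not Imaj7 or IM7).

The pitches A-C-E form a minor triad rooted on A.
A is the fourth degree of E major. This is the minor subdominant, borrowed from the parallel minor.

iv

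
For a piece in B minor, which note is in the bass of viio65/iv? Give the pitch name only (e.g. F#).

F#

The applied chord viio65/iv is rooted on D#: D#-F#-A-C.
The figure 65 means first inversion — the third is in the bass.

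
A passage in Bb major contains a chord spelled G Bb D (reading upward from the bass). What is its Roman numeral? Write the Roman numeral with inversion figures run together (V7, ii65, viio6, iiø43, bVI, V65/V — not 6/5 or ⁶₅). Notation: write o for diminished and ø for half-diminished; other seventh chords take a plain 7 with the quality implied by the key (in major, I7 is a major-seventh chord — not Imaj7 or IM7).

vi

The pitches G-Bb-D form a minor triad rooted on G.
In Bb major, G is the submediant; the diatonic minor triad there is vi.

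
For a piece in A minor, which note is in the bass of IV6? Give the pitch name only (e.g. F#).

IV in A minor has root D; the chord is D-F#-A.
The figure 6 means first inversion — the third is in the bass.

F#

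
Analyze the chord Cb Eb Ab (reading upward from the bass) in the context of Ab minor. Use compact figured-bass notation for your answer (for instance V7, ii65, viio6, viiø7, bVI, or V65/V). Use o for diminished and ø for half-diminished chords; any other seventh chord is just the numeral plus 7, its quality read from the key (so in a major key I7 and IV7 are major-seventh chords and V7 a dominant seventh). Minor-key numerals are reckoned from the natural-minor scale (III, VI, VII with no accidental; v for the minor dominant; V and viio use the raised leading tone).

The pitches Ab-Cb-Eb form a minor triad rooted on Ab.
In Ab minor, Ab is the tonic; the diatonic minor triad there is i.
With Cb in the bass the chord is in first inversion, so the figured bass is 6.

i6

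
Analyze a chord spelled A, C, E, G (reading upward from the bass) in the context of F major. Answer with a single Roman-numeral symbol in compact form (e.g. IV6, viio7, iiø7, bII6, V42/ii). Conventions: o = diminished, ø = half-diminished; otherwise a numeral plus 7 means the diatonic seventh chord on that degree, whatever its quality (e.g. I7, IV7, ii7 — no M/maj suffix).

iii7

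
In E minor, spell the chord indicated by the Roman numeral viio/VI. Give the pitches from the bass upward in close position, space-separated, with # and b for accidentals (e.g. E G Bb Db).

The slash marks an applied leading-tone chord: viio of VI. In E minor, VI is C, so the leading tone to it is B, a half step below.
Building a diminished triad on B gives B-D-F.

B D F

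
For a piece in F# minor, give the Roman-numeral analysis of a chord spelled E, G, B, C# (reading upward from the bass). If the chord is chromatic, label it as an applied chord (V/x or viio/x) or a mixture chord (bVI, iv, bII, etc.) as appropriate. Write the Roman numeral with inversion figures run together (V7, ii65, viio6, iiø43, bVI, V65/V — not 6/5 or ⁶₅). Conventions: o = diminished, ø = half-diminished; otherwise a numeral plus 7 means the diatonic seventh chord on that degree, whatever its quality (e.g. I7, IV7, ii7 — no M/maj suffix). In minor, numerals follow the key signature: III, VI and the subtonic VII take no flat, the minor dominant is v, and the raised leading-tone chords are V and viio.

viiø65/VI

The pitches C#-E-G-B form a half-diminished seventh chord rooted on C#.
C# sits a half step below D (VI in F# minor); a diminished chord there is the applied leading-tone chord of VI.
With E in the bass the chord is in first inversion, so the figured bass is 65.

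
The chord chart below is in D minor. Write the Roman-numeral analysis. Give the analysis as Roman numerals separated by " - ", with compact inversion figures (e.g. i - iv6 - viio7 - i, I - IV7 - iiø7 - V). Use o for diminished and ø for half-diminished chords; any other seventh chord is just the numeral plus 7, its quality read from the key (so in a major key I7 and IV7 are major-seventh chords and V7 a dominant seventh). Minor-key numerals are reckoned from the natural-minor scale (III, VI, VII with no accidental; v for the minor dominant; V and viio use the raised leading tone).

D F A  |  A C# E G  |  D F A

i - V7 - i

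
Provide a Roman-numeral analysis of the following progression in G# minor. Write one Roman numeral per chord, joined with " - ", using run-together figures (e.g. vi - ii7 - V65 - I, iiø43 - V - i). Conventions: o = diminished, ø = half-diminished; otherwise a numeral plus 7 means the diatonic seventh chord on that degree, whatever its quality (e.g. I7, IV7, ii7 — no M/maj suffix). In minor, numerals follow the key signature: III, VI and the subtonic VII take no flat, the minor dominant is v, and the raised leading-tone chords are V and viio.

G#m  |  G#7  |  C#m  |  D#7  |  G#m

G#m: root G# is the tonic; minor triad there is i.
G#7 is the secondary dominant of iv (dominant seventh chord on G#): V7/iv.
C#m: root C# is the subdominant; minor triad there is iv.
D#7: dominant seventh chord on D# = scale degree 5 → V7.
G#m has root G#, degree 1 in G# minor, so i.

i - V7/iv - iv - V7 - i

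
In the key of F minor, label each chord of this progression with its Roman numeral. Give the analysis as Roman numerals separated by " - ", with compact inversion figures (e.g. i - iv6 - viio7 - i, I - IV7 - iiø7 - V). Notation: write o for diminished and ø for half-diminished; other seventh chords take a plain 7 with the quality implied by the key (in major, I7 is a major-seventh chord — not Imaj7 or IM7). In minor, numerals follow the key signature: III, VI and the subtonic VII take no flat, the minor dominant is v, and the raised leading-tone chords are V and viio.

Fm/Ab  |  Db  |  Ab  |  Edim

Fm/Ab: root F is the tonic; minor triad there is i6.
Db: major triad on Db = scale degree 6 → VI.
Ab: root Ab is the mediant; major triad there is III.
Edim: diminished triad on E = scale degree 7 → viio.

i6 - VI - III - viio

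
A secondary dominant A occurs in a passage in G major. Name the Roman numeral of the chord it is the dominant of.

The chord is a major triad on A.
A dominant resolves down a perfect fifth: A → D. In G major, D is scale degree 5, i.e. V.

V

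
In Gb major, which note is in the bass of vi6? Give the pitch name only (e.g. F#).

Gb

vi in Gb major has root Eb; the chord is Eb-Gb-Bb.
The figure 6 means first inversion — the third is in the bass.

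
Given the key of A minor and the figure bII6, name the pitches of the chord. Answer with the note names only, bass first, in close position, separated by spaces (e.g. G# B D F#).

D F Bb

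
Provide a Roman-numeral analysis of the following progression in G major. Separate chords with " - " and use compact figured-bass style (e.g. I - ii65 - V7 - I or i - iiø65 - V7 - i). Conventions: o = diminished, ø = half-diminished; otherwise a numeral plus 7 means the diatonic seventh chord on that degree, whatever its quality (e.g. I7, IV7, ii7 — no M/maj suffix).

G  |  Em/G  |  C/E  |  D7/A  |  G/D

G: major triad on G = scale degree 1 → I.
Em/G: minor triad on E = scale degree 6 → vi6.
C/E: major triad on C = scale degree 4 → IV6.
D7/A: dominant seventh chord on D = scale degree 5 → V43.
G/D has root G, degree 1 in G major, so I64.

I - vi6 - IV6 - V43 - I64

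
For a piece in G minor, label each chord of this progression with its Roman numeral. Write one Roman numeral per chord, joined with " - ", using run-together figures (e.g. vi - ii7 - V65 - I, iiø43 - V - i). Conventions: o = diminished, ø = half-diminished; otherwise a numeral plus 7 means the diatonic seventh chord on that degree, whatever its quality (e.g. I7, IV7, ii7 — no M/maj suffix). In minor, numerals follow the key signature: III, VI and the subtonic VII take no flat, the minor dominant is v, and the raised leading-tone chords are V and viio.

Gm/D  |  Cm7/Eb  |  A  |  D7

i64 - iv65 - V/V - V7

Gm/D has root G, degree 1 in G minor, so i64.
Cm7/Eb: root C is the subdominant; minor seventh chord there is iv65.
A: chromatic; A is V of V, so V/V.
D7: root D is the dominant; dominant seventh chord there is V7.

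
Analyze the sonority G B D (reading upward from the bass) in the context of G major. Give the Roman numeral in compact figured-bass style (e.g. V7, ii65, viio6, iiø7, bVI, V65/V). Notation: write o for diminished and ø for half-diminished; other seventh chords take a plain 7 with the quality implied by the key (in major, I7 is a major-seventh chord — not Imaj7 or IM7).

I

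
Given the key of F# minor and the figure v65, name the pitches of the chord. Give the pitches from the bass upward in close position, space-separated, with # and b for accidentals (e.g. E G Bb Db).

E G# B C#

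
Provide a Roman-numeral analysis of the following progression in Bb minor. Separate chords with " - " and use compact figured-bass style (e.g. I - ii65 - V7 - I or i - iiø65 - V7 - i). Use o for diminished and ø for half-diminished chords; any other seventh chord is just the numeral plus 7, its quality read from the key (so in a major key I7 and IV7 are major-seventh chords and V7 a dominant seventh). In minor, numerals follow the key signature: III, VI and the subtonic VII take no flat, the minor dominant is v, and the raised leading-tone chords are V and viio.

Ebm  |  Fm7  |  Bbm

Ebm: minor triad on Eb = scale degree 4 → iv.
Fm7: minor seventh chord on F = scale degree 5 → v7.
Bbm: root Bb is the tonic; minor triad there is i.

iv - v7 - i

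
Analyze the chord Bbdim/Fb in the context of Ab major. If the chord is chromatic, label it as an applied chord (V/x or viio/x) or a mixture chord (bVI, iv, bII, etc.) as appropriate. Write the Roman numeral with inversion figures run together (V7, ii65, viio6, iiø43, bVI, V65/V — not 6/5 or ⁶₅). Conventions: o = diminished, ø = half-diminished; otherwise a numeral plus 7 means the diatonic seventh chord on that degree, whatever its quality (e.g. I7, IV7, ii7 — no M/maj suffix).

Stacked in thirds the chord is Bb-Db-Fb: a diminished triad on Bb.
Bb is the second degree of Ab major. This is the diminished supertonic triad, borrowed from the parallel minor.
With Fb in the bass the chord is in second inversion, so the figured bass is 64.

iio64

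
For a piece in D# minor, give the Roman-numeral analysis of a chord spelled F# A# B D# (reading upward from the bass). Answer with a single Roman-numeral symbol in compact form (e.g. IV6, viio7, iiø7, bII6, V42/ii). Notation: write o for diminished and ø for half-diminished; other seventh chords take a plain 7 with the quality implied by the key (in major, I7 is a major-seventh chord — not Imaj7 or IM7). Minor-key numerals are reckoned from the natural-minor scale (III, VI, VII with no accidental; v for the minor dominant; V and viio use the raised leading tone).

VI43

The pitches B-D#-F#-A# form a major seventh chord rooted on B.
In D# minor, B is the submediant; the diatonic major seventh chord there is VI7.
With F# in the bass the chord is in second inversion, so the figured bass is 43.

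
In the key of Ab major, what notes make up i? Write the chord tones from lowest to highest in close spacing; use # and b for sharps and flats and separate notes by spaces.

Scale degree 1 in Ab major is Ab; here the chord built on it is altered to a minor triad. i is the minor tonic, borrowed from the parallel minor.
So the chord is Ab-Cb-Eb.

Ab Cb Eb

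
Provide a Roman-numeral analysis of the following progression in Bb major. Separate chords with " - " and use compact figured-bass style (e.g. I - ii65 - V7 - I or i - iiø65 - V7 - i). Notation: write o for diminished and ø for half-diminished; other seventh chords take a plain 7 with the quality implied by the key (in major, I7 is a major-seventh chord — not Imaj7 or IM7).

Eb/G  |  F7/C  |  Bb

IV6 - V43 - I

Eb/G has root Eb, degree 4 in Bb major, so IV6.
F7/C: dominant seventh chord on F = scale degree 5 → V43.
Bb: root Bb is the tonic; major triad there is I.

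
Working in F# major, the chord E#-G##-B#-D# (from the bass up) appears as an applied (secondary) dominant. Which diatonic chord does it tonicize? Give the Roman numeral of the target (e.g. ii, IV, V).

iii

The chord is a dominant seventh chord on E#.
A dominant resolves down a perfect fifth: E# → A#. In F# major, A# is scale degree 3, i.e. iii.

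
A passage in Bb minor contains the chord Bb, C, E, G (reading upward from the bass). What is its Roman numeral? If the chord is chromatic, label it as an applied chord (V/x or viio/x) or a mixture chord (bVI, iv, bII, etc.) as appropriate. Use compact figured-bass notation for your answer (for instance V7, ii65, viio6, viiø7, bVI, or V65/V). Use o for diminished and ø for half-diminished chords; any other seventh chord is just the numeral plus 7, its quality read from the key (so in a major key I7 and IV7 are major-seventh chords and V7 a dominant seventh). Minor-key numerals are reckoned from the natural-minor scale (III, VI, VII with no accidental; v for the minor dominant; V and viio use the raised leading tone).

The pitches C-E-G-Bb form a dominant seventh chord rooted on C.
C is not a diatonic chord root with this quality in Bb minor, but it lies a perfect fifth above F (V), so the chord functions as an applied dominant of V.
With Bb in the bass the chord is in third inversion, so the figured bass is 42.

V42/V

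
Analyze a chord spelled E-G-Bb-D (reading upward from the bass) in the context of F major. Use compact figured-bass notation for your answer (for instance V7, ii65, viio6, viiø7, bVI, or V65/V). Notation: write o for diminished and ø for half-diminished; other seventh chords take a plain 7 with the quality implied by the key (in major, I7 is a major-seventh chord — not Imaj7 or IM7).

The pitches E-G-Bb-D form a half-diminished seventh chord rooted on E.
E is scale degree 7 in F major, and a half-diminished seventh chord on that degree is written viiø7.

viiø7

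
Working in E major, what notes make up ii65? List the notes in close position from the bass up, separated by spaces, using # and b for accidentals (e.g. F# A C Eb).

A C# E F#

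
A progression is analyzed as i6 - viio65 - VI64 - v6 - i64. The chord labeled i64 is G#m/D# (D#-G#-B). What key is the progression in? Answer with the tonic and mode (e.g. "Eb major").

G# minor

The chord G#m/D# is a minor triad rooted on G#; its label is i64.
If G# is scale degree 1 and the mode makes that degree carry a minor triad, the tonic is G# and the mode is minor.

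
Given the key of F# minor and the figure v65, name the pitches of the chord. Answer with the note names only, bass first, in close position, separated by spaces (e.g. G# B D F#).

E G# B C#

The numeral's case and figure indicate a minor seventh chord. In F# minor its root, the fifth degree, is C#.
Stacking thirds from C# gives C#-E-G#-B.
The figured bass 65 indicates first inversion, placing the third (E) in the bass: E-G#-B-C#.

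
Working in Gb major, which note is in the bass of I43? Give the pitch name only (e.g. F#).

Db

I in Gb major has root Gb; the chord is Gb-Bb-Db-F.
The figure 43 means second inversion — the fifth is in the bass.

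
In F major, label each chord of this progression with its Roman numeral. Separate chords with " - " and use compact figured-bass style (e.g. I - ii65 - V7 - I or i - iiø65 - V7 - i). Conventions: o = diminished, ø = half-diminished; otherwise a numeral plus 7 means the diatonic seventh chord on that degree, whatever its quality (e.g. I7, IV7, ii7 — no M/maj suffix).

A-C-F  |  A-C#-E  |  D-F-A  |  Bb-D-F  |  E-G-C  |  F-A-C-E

I6 - V/vi - vi - IV - V6 - I7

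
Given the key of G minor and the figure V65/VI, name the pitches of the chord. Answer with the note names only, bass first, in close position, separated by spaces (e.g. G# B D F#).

V65/VI is a secondary dominant — the dominant seventh of VI. VI in G minor is Eb, so the applied chord's root is Bb, a perfect fifth above.
Building a dominant seventh chord on Bb gives Bb-D-F-Ab.
With the 65 figure the chord is in first inversion; from the bass D upward in close position it reads D-F-Ab-Bb.

D F Ab Bb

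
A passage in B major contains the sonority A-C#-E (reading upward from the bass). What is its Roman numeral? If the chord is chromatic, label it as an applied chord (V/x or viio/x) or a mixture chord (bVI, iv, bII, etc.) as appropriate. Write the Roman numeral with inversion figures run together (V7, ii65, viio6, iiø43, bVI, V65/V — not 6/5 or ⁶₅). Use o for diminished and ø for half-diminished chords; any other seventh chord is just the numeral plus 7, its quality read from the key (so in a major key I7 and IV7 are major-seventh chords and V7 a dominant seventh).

The pitches A-C#-E form a major triad rooted on A.
A is the lowered seventh degree of B major (diatonic 7 would be A#). This is a major triad on the lowered seventh degree (the subtonic), borrowed from the parallel minor.

bVII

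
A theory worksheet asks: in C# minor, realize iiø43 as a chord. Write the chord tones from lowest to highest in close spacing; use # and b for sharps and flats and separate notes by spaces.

The numeral's case and figure indicate a half-diminished seventh chord. In C# minor its root, scale degree 2, is D#.
Stacking thirds from D# gives D#-F#-A-C#.
With the 43 figure the chord is in second inversion; from the bass A upward in close position it reads A-C#-D#-F#.

A C# D# F#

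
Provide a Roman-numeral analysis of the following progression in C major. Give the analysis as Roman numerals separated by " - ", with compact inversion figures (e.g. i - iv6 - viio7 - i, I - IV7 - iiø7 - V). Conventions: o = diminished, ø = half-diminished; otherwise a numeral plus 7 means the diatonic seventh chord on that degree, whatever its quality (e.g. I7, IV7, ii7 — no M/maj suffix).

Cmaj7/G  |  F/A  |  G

I43 - IV6 - V

Cmaj7/G: root C is the tonic; major seventh chord there is I43.
F/A: major triad on F = scale degree 4 → IV6.
G has root G, degree 5 in C major, so V.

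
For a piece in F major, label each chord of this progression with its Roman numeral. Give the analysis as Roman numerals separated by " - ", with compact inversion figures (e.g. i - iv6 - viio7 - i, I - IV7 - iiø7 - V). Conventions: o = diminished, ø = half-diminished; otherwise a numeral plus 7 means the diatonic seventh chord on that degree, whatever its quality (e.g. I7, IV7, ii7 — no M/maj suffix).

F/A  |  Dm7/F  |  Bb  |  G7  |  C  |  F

I6 - vi65 - IV - V7/V - V - I

F/A has root F, degree 1 in F major, so I6.
Dm7/F: minor seventh chord on D = scale degree 6 → vi65.
Bb has root Bb, degree 4 in F major, so IV.
G7: chromatic; G is V of V, so V7/V.
C: root C is the dominant; major triad there is V.
F: major triad on F = scale degree 1 → I.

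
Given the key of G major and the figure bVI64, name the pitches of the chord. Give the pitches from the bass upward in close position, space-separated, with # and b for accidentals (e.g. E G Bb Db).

Scale degree 6 in G major is E; lowering it a half step gives Eb. bVI64 is a major triad on the lowered sixth degree, borrowed from the parallel minor.
So the chord is Eb-G-Bb, a major triad.
The figured bass 64 indicates second inversion, placing the fifth (Bb) in the bass: Bb-Eb-G.

Bb Eb G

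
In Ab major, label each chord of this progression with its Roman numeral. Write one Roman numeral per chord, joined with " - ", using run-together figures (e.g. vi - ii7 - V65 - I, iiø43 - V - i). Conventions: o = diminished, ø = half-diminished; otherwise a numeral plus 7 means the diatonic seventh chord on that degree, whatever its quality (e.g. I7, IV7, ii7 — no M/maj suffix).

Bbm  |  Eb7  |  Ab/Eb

ii - V7 - I64

Bbm: minor triad on Bb = scale degree 2 → ii.
Eb7 has root Eb, degree 5 in Ab major, so V7.
Ab/Eb: root Ab is the tonic; major triad there is I64.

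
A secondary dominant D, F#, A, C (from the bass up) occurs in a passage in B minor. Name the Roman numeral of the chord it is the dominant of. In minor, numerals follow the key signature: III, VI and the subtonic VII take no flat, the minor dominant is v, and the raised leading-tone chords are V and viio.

VI

The chord is a dominant seventh chord on D.
A dominant resolves down a perfect fifth: D → G. In B minor, G is scale degree 6, i.e. VI.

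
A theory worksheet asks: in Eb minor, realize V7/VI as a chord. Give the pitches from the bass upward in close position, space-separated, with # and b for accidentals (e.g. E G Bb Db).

The slash means an applied dominant: we want the dominant of VI. In Eb minor, VI is Cb major, and its dominant is built on Gb.
Building a dominant seventh chord on Gb gives Gb-Bb-Db-Fb.

Gb Bb Db Fb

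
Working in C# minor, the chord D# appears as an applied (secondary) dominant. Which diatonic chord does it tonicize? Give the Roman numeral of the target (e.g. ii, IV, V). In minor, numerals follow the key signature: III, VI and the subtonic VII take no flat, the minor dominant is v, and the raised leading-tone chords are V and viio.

The chord is a major triad on D#.
A dominant resolves down a perfect fifth: D# → G#. In C# minor, G# is scale degree 5, i.e. V.

V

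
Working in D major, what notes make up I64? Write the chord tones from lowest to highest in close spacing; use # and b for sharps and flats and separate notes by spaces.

A D F#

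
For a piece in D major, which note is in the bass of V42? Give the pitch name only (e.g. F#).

V in D major has root A; the chord is A-C#-E-G.
The figure 42 means third inversion — the seventh is in the bass.

G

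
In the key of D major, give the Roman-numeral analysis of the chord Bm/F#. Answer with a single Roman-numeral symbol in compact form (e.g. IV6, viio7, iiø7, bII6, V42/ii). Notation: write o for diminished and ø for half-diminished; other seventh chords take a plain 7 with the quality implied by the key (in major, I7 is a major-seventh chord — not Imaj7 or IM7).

Stacked in thirds the chord is B-D-F#: a minor triad on B.
In D major, B is the submediant; the diatonic minor triad there is vi.
With F# in the bass the chord is in second inversion, so the figured bass is 64.

vi64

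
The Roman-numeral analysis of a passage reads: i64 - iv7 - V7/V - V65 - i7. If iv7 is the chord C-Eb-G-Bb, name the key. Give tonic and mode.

G minor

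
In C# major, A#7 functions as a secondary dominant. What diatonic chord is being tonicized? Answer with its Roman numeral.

ii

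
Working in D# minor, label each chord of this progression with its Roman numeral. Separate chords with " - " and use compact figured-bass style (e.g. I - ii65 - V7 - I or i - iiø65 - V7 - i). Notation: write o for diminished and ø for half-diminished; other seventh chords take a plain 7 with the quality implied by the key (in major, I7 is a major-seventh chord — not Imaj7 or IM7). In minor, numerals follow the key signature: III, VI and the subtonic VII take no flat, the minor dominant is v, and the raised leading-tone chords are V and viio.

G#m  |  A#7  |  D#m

G#m: root G# is the subdominant; minor triad there is iv.
A#7 has root A#, degree 5 in D# minor, so V7.
D#m has root D#, degree 1 in D# minor, so i.

iv - V7 - i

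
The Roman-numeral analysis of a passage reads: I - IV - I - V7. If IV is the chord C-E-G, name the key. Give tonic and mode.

The anchor chord is a major triad on C, labeled IV.
IV on C implies C is the subdominant; that puts the tonic at G, and the uppercase numeral fits major mode.

G major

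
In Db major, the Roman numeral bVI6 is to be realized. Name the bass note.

Db

bVI in Db major has root Bbb; the chord is Bbb-Db-Fb.
The figure 6 means first inversion — the third is in the bass.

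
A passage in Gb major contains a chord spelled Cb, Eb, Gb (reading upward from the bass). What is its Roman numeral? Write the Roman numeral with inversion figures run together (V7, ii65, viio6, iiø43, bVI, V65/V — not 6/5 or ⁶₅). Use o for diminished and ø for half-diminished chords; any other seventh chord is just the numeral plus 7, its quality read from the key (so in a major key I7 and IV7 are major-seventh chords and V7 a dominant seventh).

The pitches Cb-Eb-Gb form a major triad rooted on Cb.
Cb is scale degree 4 in Gb major, and a major triad on that degree is written IV.

IV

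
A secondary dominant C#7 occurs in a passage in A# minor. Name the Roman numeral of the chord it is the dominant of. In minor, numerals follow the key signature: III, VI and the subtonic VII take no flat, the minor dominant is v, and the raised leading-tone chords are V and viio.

VI

The chord is a dominant seventh chord on C#.
A dominant resolves down a perfect fifth: C# → F#. In A# minor, F# is scale degree 6, i.e. VI.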